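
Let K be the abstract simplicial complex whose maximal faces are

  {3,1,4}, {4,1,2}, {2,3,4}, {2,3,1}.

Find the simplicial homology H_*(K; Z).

H_0 ≅ Z,  H_1 = 0,  H_2 ≅ Z.

Order the vertices as 1 < 2 < 3 < 4. Listing each simplex with vertices in this order, K has dimension 2 with simplices:

  0-simplices (4): [1], [2], [3], [4]
  1-simplices (6): [1,2], [1,3], [1,4], [2,3], [2,4], [3,4]
  2-simplices (4): [1,2,3], [1,2,4], [1,3,4], [2,3,4]

so the chain groups are C_0 ≅ Z^4, C_1 ≅ Z^6, C_2 ≅ Z^4.

∂_1: C_1 → C_0 sends each edge [p,q] (with p < q) to q − p. For instance
  ∂[1,3] = [3] − [1].
The 4×6 boundary matrix has rank 3 and Smith normal form diag(1,1,1).

Boundary ∂_2: C_2 → C_1 sends each 2-simplex [p,q,r] to [q,r] − [p,r] + [p,q]. For instance
  ∂[2,3,4] = [3,4] − [2,4] + [2,3],
  ∂[1,2,4] = [2,4] − [1,4] + [1,2].
The 6×4 boundary matrix has rank 3 and Smith normal form diag(1,1,1).

Computing H_k = (kernel of ∂_k) / (image of ∂_{k+1}):

  H_0: rank C_0 − rank ∂_1 = 4 − 3 = 1, and the invariant factors of ∂_1 are all 1, so H_0 ≅ Z.
  H_1: rank ker ∂_1 − rank ∂_2 = (6 − 3) − 3 = 0, and the invariant factors of ∂_2 are all 1, so H_1 ≅ 0.
  H_2: rank ker ∂_2 − rank ∂_3 = (4 − 3) − 0 = 1, and there is no ∂_3, so H_2 ≅ Z.

As a check, the Euler characteristic is 4 − 6 + 4 = 2, which agrees with 1 − 0 + 1 = 2.
(K is a triangulation of the 2-sphere S^2.)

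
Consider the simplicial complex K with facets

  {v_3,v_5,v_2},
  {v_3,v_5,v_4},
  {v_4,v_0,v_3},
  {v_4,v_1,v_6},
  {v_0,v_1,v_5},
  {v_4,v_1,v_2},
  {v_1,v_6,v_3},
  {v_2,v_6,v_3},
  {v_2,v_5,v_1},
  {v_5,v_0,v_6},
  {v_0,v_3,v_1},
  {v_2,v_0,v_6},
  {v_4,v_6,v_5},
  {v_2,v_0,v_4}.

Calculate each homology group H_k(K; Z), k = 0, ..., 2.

H_0 ≅ Z,  H_1 ≅ Z^2,  H_2 ≅ Z.

Fix the vertex order v_0 < v_1 < v_2 < v_3 < v_4 < v_5 < v_6 and write every simplex with vertices in increasing order. Then dim K = 2 and the simplices of K are:

  0-simplices (7): [v_0], [v_1], [v_2], [v_3], [v_4], [v_5], [v_6]
  1-simplices (21): (21 of them)
  2-simplices (14): (14 of them)

so the chain groups are C_0 ≅ Z^7, C_1 ≅ Z^21, C_2 ≅ Z^14.

The boundary map ∂_1: C_1 → C_0 sends each edge [p,q] (with p < q) to q − p. For instance
  ∂[v_0,v_6] = [v_6] − [v_0].
This gives a 7×21 integer matrix of rank 6; reducing to Smith normal form yields diagonal entries (1,1,1,1,1,1).

Boundary ∂_2: C_2 → C_1 sends each 2-simplex [p,q,r] to [q,r] − [p,r] + [p,q]. For instance
  ∂[v_4,v_5,v_6] = [v_5,v_6] − [v_4,v_6] + [v_4,v_5],
  ∂[v_1,v_2,v_4] = [v_2,v_4] − [v_1,v_4] + [v_1,v_2].
As a 21×14 matrix over Z this has rank 13, with invariant factors (1,1,1,1,1,1,1,1,1,1,1,1,1).

From H_k ≅ ker(∂_k) / im(∂_{k+1}) we obtain:

  H_0: rank C_0 − rank ∂_1 = 7 − 6 = 1, and the invariant factors of ∂_1 are all 1, so H_0 = Z.
  H_1: rank ker ∂_1 − rank ∂_2 = (21 − 6) − 13 = 2, and the invariant factors of ∂_2 are all 1, so H_1 = Z^2.
  H_2: rank ker ∂_2 − rank ∂_3 = (14 − 13) − 0 = 1, and there is no ∂_3, so H_2 = Z.

As a check, the Euler characteristic is 7 − 21 + 14 = 0, which agrees with 1 − 2 + 1 = 0.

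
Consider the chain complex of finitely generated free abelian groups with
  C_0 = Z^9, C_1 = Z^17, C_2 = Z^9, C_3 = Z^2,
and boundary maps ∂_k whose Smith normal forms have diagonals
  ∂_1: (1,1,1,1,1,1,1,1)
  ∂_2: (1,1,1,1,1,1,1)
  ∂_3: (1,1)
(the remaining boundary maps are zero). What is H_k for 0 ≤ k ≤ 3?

H_0 ≅ Z,  H_1 ≅ Z^2,  H_2 = 0,  H_3 = 0.

H_0: b_0 = 9 − 0 − 8 = 1; torsion from ∂_1 factors > 1: none. So H_0 ≅ Z.
H_1: b_1 = 17 − 8 − 7 = 2; torsion from ∂_2 factors > 1: none. So H_1 ≅ Z^2.
H_2: b_2 = 9 − 7 − 2 = 0; torsion from ∂_3 factors > 1: none. So H_2 ≅ 0.
H_3: b_3 = 2 − 2 − 0 = 0; torsion from ∂_4 factors > 1: none. So H_3 ≅ 0.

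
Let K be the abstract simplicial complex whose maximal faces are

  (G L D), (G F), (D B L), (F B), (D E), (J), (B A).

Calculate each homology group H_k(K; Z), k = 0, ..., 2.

We work with the vertex ordering A < B < D < E < F < G < J < L. The simplices of K, each written with vertices in increasing order, are:

  0-simplices (8): A, B, D, E, F, G, J, L
  1-simplices (9): AB, BD, BF, BL, DE, DG, DL, FG, GL
  2-simplices (2): BDL, DGL

giving chain groups C_0 ≅ Z^8, C_1 ≅ Z^9, C_2 ≅ Z^2.

∂_1: C_1 → C_0 maps an edge to its endpoints' difference, ∂[p,q] = q − p.
As a 8×9 matrix over Z this has rank 6, with invariant factors (1,1,1,1,1,1).

The boundary map ∂_2: C_2 → C_1 acts by ∂[p,q,r] = [q,r] − [p,r] + [p,q]. For instance
  ∂DGL = GL − DL + DG,
  ∂BDL = DL − BL + BD.
The resulting 9×2 matrix has rank 2, and its Smith normal form has invariant factors (1,1).

Reading off H_k = ker ∂_k / im ∂_{k+1}:

  H_0: rank C_0 − rank ∂_1 = 8 − 6 = 2, and the invariant factors of ∂_1 are all 1, so H_0 = Z^2.
  H_1: rank ker ∂_1 − rank ∂_2 = (9 − 6) − 2 = 1, and the invariant factors of ∂_2 are all 1, so H_1 = Z.
  H_2: rank ker ∂_2 − rank ∂_3 = (2 − 2) − 0 = 0, and there is no ∂_3, so H_2 = 0.

H_0 = Z^2,  H_1 = Z,  H_2 = 0.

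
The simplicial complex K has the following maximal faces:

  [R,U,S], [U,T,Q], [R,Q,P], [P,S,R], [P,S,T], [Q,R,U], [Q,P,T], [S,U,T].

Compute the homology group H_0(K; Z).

Take the total order P < Q < R < S < T < U on the vertex set. Then K (dimension 2) consists of the simplices:

  0-simplices (6): P, Q, R, S, T, U
  1-simplices (12): PQ, PR, PS, PT, QR, QT, QU, RS, RU, ST, SU, TU
  2-simplices (8): PQR, PQT, PRS, PST, QRU, QTU, RSU, STU

so the chain groups are C_0 ≅ Z^6, C_1 ≅ Z^12, C_2 ≅ Z^8.

Boundary ∂_1: C_1 → C_0 maps an edge to its endpoints' difference, ∂[p,q] = q − p. For instance
  ∂TU = U − T.
The resulting 6×12 matrix has rank 5, and its Smith normal form has invariant factors (1,1,1,1,1).

The boundary map ∂_2: C_2 → C_1 sends each 2-simplex [p,q,r] to [q,r] − [p,r] + [p,q]. For instance
  ∂QRU = RU − QU + QR,
  ∂RSU = SU − RU + RS.
As a 12×8 matrix over Z this has rank 7, with invariant factors (1,1,1,1,1,1,1).

Now H_k = ker ∂_k / im ∂_{k+1}, so:

  H_0: rank C_0 − rank ∂_1 = 6 − 5 = 1, and the invariant factors of ∂_1 are all 1, so H_0 ≅ Z.

H_0 = Z.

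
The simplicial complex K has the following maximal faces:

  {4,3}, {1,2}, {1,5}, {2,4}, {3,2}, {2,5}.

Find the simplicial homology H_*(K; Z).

H_0 = Z,  H_1 = Z^2.

Fix the vertex order 1 < 2 < 3 < 4 < 5 and write every simplex with vertices in increasing order. Then dim K = 1 and the simplices of K are:

  0-simplices (5): [1], [2], [3], [4], [5]
  1-simplices (6): [1,2], [1,5], [2,3], [2,4], [2,5], [3,4]

giving chain groups C_0 ≅ Z^5, C_1 ≅ Z^6.

Boundary ∂_1: C_1 → C_0 is given by ∂[p,q] = [q] − [p].
This gives a 5×6 integer matrix of rank 4; reducing to Smith normal form yields diagonal entries (1,1,1,1).

Reading off H_k = ker ∂_k / im ∂_{k+1}:

  H_0: rank C_0 − rank ∂_1 = 5 − 4 = 1, and the invariant factors of ∂_1 are all 1, so H_0 ≅ Z.
  H_1: rank ker ∂_1 − rank ∂_2 = (6 − 4) − 0 = 2, and there is no ∂_2, so H_1 ≅ Z^2.

As a check, the Euler characteristic is 5 − 6 = -1, which agrees with 1 − 2 = -1.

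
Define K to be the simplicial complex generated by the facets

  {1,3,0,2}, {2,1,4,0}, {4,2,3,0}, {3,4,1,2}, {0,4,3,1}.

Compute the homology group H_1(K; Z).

Fix the vertex order 0 < 1 < 2 < 3 < 4 and write every simplex with vertices in increasing order. Then dim K = 3 and the simplices of K are:

  0-simplices (5): [0], [1], [2], [3], [4]
  1-simplices (10): [0,1], [0,2], [0,3], [0,4], [1,2], [1,3], [1,4], [2,3], [2,4], [3,4]
  2-simplices (10): [0,1,2], [0,1,3], [0,1,4], [0,2,3], [0,2,4], [0,3,4], [1,2,3], [1,2,4], [1,3,4], [2,3,4]
  3-simplices (5): [0,1,2,3], [0,1,2,4], [0,1,3,4], [0,2,3,4], [1,2,3,4]

giving chain groups C_0 ≅ Z^5, C_1 ≅ Z^10, C_2 ≅ Z^10, C_3 ≅ Z^5.

Boundary ∂_1: C_1 → C_0 sends each edge [p,q] (with p < q) to q − p.
As a 5×10 matrix over Z this has rank 4, with invariant factors (1,1,1,1).

The boundary map ∂_2: C_2 → C_1 acts by ∂[p,q,r] = [q,r] − [p,r] + [p,q]. For instance
  ∂[0,1,2] = [1,2] − [0,2] + [0,1],
  ∂[0,2,4] = [2,4] − [0,4] + [0,2].
The resulting 10×10 matrix has rank 6, and its Smith normal form has invariant factors (1,1,1,1,1,1).

∂_3: C_3 → C_2 sends each 3-simplex σ to the alternating sum Σ_i (−1)^i (σ with its i-th vertex removed). For instance
  ∂[0,1,2,3] = [1,2,3] − [0,2,3] + [0,1,3] − [0,1,2],
  ∂[0,2,3,4] = [2,3,4] − [0,3,4] + [0,2,4] − [0,2,3].
The resulting 10×5 matrix has rank 4, and its Smith normal form has invariant factors (1,1,1,1).

Computing H_k = (kernel of ∂_k) / (image of ∂_{k+1}):

  H_1: rank ker ∂_1 − rank ∂_2 = (10 − 4) − 6 = 0, and the invariant factors of ∂_2 are all 1, so H_1 = 0.

H_1 ≅ 0.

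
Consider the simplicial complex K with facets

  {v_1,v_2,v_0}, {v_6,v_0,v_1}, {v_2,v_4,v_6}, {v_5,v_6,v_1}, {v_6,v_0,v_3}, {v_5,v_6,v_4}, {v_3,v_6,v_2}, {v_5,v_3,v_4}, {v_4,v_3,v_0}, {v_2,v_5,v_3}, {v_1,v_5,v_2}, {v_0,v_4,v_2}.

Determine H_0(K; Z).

Fix the vertex order v_0 < v_1 < v_2 < v_3 < v_4 < v_5 < v_6 and write every simplex with vertices in increasing order. Then dim K = 2 and the simplices of K are:

  0-simplices (7): [v_0], [v_1], [v_2], [v_3], [v_4], [v_5], [v_6]
  1-simplices (18): (18 of them)
  2-simplices (12): (12 of them)

giving chain groups C_0 ≅ Z^7, C_1 ≅ Z^18, C_2 ≅ Z^12.

∂_1: C_1 → C_0 maps an edge to its endpoints' difference, ∂[p,q] = q − p.
The resulting 7×18 matrix has rank 6, and its Smith normal form has invariant factors (1,1,1,1,1,1).

The boundary map ∂_2: C_2 → C_1 acts by ∂[p,q,r] = [q,r] − [p,r] + [p,q]. For instance
  ∂[v_0,v_2,v_4] = [v_2,v_4] − [v_0,v_4] + [v_0,v_2],
  ∂[v_0,v_3,v_4] = [v_3,v_4] − [v_0,v_4] + [v_0,v_3].
As a 18×12 matrix over Z this has rank 12, with invariant factors (1,1,1,1,1,1,1,1,1,1,1,2).

From H_k ≅ ker(∂_k) / im(∂_{k+1}) we obtain:

  H_0: rank C_0 − rank ∂_1 = 7 − 6 = 1, and the invariant factors of ∂_1 are all 1, so H_0 ≅ Z.

(K is a triangulation of the real projective plane RP^2.)

H_0 ≅ Z.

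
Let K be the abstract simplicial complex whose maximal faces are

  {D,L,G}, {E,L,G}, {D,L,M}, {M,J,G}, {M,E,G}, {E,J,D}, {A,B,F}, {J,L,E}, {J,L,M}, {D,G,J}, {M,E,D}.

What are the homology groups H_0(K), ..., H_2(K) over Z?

Take the total order A < B < D < E < F < G < J < L < M on the vertex set. Then K (dimension 2) consists of the simplices:

  0-simplices (9): A, B, D, E, F, G, J, L, M
  1-simplices (18): AB, AF, BF, DE, DG, DJ, DL, DM, EG, EJ, EL, EM, GJ, GL, GM, JL, JM, LM
  2-simplices (11): ABF, DEJ, DEM, DGJ, DGL, DLM, EGL, EGM, EJL, GJM, JLM

Hence C_0 ≅ Z^9, C_1 ≅ Z^18, C_2 ≅ Z^11.

∂_1: C_1 → C_0 is given by ∂[p,q] = [q] − [p].
The 9×18 boundary matrix has rank 7 and Smith normal form diag(1,1,1,1,1,1,1).

Boundary ∂_2: C_2 → C_1 acts by ∂[p,q,r] = [q,r] − [p,r] + [p,q]. For instance
  ∂DGL = GL − DL + DG,
  ∂EGL = GL − EL + EG.
The 18×11 boundary matrix has rank 11 and Smith normal form diag(1,1,1,1,1,1,1,1,1,1,2).

Now H_k = ker ∂_k / im ∂_{k+1}, so:

  H_0: rank C_0 − rank ∂_1 = 9 − 7 = 2, and the invariant factors of ∂_1 are all 1, so H_0 ≅ Z^2.
  H_1: rank ker ∂_1 − rank ∂_2 = (18 − 7) − 11 = 0, and ∂_2 has invariant factor 2 > 1, so H_1 ≅ Z_2.
  H_2: rank ker ∂_2 − rank ∂_3 = (11 − 11) − 0 = 0, and there is no ∂_3, so H_2 ≅ 0.

As a check, the Euler characteristic is 9 − 18 + 11 = 2, which agrees with 2 − 0 + 0 = 2.
(K is a triangulation of the disjoint union of the 2-simplex and the real projective plane RP^2.)

H_0 = Z^2,  H_1 = Z_2,  H_2 = 0.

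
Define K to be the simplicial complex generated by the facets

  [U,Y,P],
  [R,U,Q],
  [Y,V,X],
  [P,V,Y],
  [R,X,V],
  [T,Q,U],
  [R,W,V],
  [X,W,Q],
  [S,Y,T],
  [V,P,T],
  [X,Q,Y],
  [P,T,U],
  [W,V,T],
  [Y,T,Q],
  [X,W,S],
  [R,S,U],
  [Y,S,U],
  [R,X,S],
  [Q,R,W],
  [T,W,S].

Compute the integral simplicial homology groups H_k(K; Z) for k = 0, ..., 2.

H_0 ≅ Z,  H_1 ≅ Z ⊕ Z_2,  H_2 = 0.

Fix the vertex order P < Q < R < S < T < U < V < W < X < Y and write every simplex with vertices in increasing order. Then dim K = 2 and the simplices of K are:

  0-simplices (10): P, Q, R, S, T, U, V, W, X, Y
  1-simplices (30): PT, PU, PV, PY, QR, QT, QU, QW, QX, QY, RS, RU, RV, RW, RX, ST, SU, SW, SX, SY, TU, TV, TW, TY, UY, VW, VX, VY, WX, XY
  2-simplices (20): PTU, PTV, PUY, PVY, QRU, QRW, QTU, QTY, QWX, QXY, RSU, RSX, RVW, RVX, STW, STY, SUY, SWX, TVW, VXY

giving chain groups C_0 ≅ Z^10, C_1 ≅ Z^30, C_2 ≅ Z^20.

Boundary ∂_1: C_1 → C_0 maps an edge to its endpoints' difference, ∂[p,q] = q − p. For instance
  ∂PV = V − P.
As a 10×30 matrix over Z this has rank 9, with invariant factors (1,1,1,1,1,1,1,1,1).

∂_2: C_2 → C_1 maps a triangle to the signed sum of its edges. For instance
  ∂QRU = RU − QU + QR,
  ∂PVY = VY − PY + PV.
The 30×20 boundary matrix has rank 20 and Smith normal form diag(1,1,1,1,1,1,1,1,1,1,1,1,1,1,1,1,1,1,1,2).

From H_k ≅ ker(∂_k) / im(∂_{k+1}) we obtain:

  H_0: rank C_0 − rank ∂_1 = 10 − 9 = 1, and the invariant factors of ∂_1 are all 1, so H_0 = Z.
  H_1: rank ker ∂_1 − rank ∂_2 = (30 − 9) − 20 = 1, and ∂_2 has invariant factor 2 > 1, so H_1 = Z ⊕ Z_2.
  H_2: rank ker ∂_2 − rank ∂_3 = (20 − 20) − 0 = 0, and there is no ∂_3, so H_2 = 0.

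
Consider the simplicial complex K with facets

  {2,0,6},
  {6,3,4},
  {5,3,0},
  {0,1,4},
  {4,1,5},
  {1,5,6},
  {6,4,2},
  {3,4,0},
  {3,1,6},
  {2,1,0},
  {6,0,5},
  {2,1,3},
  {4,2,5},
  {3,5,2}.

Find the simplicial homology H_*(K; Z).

K has 7 vertices, 21 edges, 14 triangles.
rank ∂_0 = 0, rank ∂_1 = 6 ⇒ b_0 = 7 − 0 − 6 = 1; all invariant factors of ∂_1 are 1 so no torsion. So H_0 ≅ Z.
rank ∂_1 = 6, rank ∂_2 = 13 ⇒ b_1 = 21 − 6 − 13 = 2; all invariant factors of ∂_2 are 1 so no torsion. So H_1 ≅ Z^2.
rank ∂_2 = 13, rank ∂_3 = 0 ⇒ b_2 = 14 − 13 − 0 = 1. So H_2 ≅ Z.

H_0 = Z,  H_1 = Z^2,  H_2 = Z.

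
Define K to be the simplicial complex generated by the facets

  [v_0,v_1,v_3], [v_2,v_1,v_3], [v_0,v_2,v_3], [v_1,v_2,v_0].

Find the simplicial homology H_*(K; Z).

Take the total order v_0 < v_1 < v_2 < v_3 on the vertex set. Then K (dimension 2) consists of the simplices:

  0-simplices (4): [v_0], [v_1], [v_2], [v_3]
  1-simplices (6): [v_0,v_1], [v_0,v_2], [v_0,v_3], [v_1,v_2], [v_1,v_3], [v_2,v_3]
  2-simplices (4): [v_0,v_1,v_2], [v_0,v_1,v_3], [v_0,v_2,v_3], [v_1,v_2,v_3]

giving chain groups C_0 ≅ Z^4, C_1 ≅ Z^6, C_2 ≅ Z^4.

∂_1: C_1 → C_0 sends each edge [p,q] (with p < q) to q − p. For instance
  ∂[v_2,v_3] = [v_3] − [v_2].
The 4×6 boundary matrix has rank 3 and Smith normal form diag(1,1,1).

∂_2: C_2 → C_1 acts by ∂[p,q,r] = [q,r] − [p,r] + [p,q]. For instance
  ∂[v_0,v_2,v_3] = [v_2,v_3] − [v_0,v_3] + [v_0,v_2],
  ∂[v_0,v_1,v_3] = [v_1,v_3] − [v_0,v_3] + [v_0,v_1].
The resulting 6×4 matrix has rank 3, and its Smith normal form has invariant factors (1,1,1).

From H_k ≅ ker(∂_k) / im(∂_{k+1}) we obtain:

  H_0: rank C_0 − rank ∂_1 = 4 − 3 = 1, and the invariant factors of ∂_1 are all 1, so H_0 = Z.
  H_1: rank ker ∂_1 − rank ∂_2 = (6 − 3) − 3 = 0, and the invariant factors of ∂_2 are all 1, so H_1 = 0.
  H_2: rank ker ∂_2 − rank ∂_3 = (4 − 3) − 0 = 1, and there is no ∂_3, so H_2 = Z.

H_0 ≅ Z,  H_1 = 0,  H_2 ≅ Z.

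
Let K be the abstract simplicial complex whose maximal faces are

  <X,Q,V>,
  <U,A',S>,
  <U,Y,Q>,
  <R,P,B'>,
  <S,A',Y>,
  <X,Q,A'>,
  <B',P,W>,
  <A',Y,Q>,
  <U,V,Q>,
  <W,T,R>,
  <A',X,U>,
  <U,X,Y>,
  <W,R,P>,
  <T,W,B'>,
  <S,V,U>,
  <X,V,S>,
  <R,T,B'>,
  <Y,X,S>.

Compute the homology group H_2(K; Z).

Take the total order P < Q < R < S < T < U < V < W < X < Y < A' < B' on the vertex set. Then K (dimension 2) consists of the simplices:

  0-simplices (12): [P], [Q], [R], [S], [T], [U], [V], [W], [X], [Y], [A'], [B']
  1-simplices (27): (27 of them)
  2-simplices (18): (18 of them)

Hence C_0 ≅ Z^12, C_1 ≅ Z^27, C_2 ≅ Z^18.

Boundary ∂_1: C_1 → C_0 sends each edge [p,q] (with p < q) to q − p. For instance
  ∂[S,A'] = [A'] − [S].
This gives a 12×27 integer matrix of rank 10; reducing to Smith normal form yields diagonal entries (1,1,1,1,1,1,1,1,1,1).

∂_2: C_2 → C_1 acts by ∂[p,q,r] = [q,r] − [p,r] + [p,q]. For instance
  ∂[S,X,Y] = [X,Y] − [S,Y] + [S,X],
  ∂[P,R,B'] = [R,B'] − [P,B'] + [P,R].
This gives a 27×18 integer matrix of rank 17; reducing to Smith normal form yields diagonal entries (1,1,1,1,1,1,1,1,1,1,1,1,1,1,1,1,2).

From H_k ≅ ker(∂_k) / im(∂_{k+1}) we obtain:

  H_2: rank ker ∂_2 − rank ∂_3 = (18 − 17) − 0 = 1, and there is no ∂_3, so H_2 = Z.

(K is a triangulation of the disjoint union of the real projective plane RP^2 and the 2-sphere S^2.)

H_2 ≅ Z.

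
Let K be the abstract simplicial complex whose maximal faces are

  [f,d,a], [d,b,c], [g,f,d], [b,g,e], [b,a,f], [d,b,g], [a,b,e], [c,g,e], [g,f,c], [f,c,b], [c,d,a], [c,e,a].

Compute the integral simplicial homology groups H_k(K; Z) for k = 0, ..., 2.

Take the total order a < b < c < d < e < f < g on the vertex set. Then K (dimension 2) consists of the simplices:

  0-simplices (7): a, b, c, d, e, f, g
  1-simplices (18): ab, ac, ad, ae, af, bc, bd, be, bf, bg, cd, ce, cf, cg, df, dg, eg, fg
  2-simplices (12): abe, abf, acd, ace, adf, bcd, bcf, bdg, beg, ceg, cfg, dfg

Hence C_0 ≅ Z^7, C_1 ≅ Z^18, C_2 ≅ Z^12.

Boundary ∂_1: C_1 → C_0 is given by ∂[p,q] = [q] − [p]. For instance
  ∂bc = c − b.
This gives a 7×18 integer matrix of rank 6; reducing to Smith normal form yields diagonal entries (1,1,1,1,1,1).

Boundary ∂_2: C_2 → C_1 acts by ∂[p,q,r] = [q,r] − [p,r] + [p,q]. For instance
  ∂bcf = cf − bf + bc,
  ∂abf = bf − af + ab.
This gives a 18×12 integer matrix of rank 12; reducing to Smith normal form yields diagonal entries (1,1,1,1,1,1,1,1,1,1,1,2).

Reading off H_k = ker ∂_k / im ∂_{k+1}:

  H_0: rank C_0 − rank ∂_1 = 7 − 6 = 1, and the invariant factors of ∂_1 are all 1, so H_0 ≅ Z.
  H_1: rank ker ∂_1 − rank ∂_2 = (18 − 6) − 12 = 0, and ∂_2 has invariant factor 2 > 1, so H_1 ≅ Z/2Z.
  H_2: rank ker ∂_2 − rank ∂_3 = (12 − 12) − 0 = 0, and there is no ∂_3, so H_2 ≅ 0.

H_0 ≅ Z,  H_1 ≅ Z/2Z,  H_2 = 0.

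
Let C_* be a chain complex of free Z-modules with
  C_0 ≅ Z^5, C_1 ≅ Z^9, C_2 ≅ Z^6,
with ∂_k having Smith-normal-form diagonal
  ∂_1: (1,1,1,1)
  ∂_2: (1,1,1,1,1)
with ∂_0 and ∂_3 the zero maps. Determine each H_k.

H_0: b_0 = 5 − 0 − 4 = 1; torsion from ∂_1 factors > 1: none. So H_0 ≅ Z.
H_1: b_1 = 9 − 4 − 5 = 0; torsion from ∂_2 factors > 1: none. So H_1 ≅ 0.
H_2: b_2 = 6 − 5 − 0 = 1; torsion from ∂_3 factors > 1: none. So H_2 ≅ Z.

H_0 ≅ Z,  H_1 = 0,  H_2 ≅ Z.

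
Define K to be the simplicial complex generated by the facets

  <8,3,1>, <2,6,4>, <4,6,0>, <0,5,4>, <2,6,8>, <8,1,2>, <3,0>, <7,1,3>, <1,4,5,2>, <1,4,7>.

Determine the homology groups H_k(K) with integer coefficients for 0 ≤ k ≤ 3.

H_0 ≅ Z,  H_1 ≅ Z,  H_2 = 0,  H_3 = 0.

Order the vertices as 0 < 1 < 2 < 3 < 4 < 5 < 6 < 7 < 8. Listing each simplex with vertices in this order, K has dimension 3 with simplices:

  0-simplices (9): [0], [1], [2], [3], [4], [5], [6], [7], [8]
  1-simplices (20): [0,3], [0,4], [0,5], [0,6], [1,2], [1,3], [1,4], [1,5], [1,7], [1,8], [2,4], [2,5], [2,6], [2,8], [3,7], [3,8], [4,5], [4,6], [4,7], [6,8]
  2-simplices (12): [0,4,5], [0,4,6], [1,2,4], [1,2,5], [1,2,8], [1,3,7], [1,3,8], [1,4,5], [1,4,7], [2,4,5], [2,4,6], [2,6,8]
  3-simplices (1): [1,2,4,5]

Hence C_0 ≅ Z^9, C_1 ≅ Z^20, C_2 ≅ Z^12, C_3 ≅ Z^1.

∂_1: C_1 → C_0 sends each edge [p,q] (with p < q) to q − p.
The 9×20 boundary matrix has rank 8 and Smith normal form diag(1,1,1,1,1,1,1,1).

The boundary map ∂_2: C_2 → C_1 maps a triangle to the signed sum of its edges. For instance
  ∂[0,4,5] = [4,5] − [0,5] + [0,4],
  ∂[1,4,5] = [4,5] − [1,5] + [1,4].
The resulting 20×12 matrix has rank 11, and its Smith normal form has invariant factors (1,1,1,1,1,1,1,1,1,1,1).

∂_3: C_3 → C_2 sends each 3-simplex σ to the alternating sum Σ_i (−1)^i (σ with its i-th vertex removed). For instance
  ∂[1,2,4,5] = [2,4,5] − [1,4,5] + [1,2,5] − [1,2,4].
As a 12×1 matrix over Z this has rank 1, with invariant factors (1).

Reading off H_k = ker ∂_k / im ∂_{k+1}:

  H_0: rank C_0 − rank ∂_1 = 9 − 8 = 1, and the invariant factors of ∂_1 are all 1, so H_0 = Z.
  H_1: rank ker ∂_1 − rank ∂_2 = (20 − 8) − 11 = 1, and the invariant factors of ∂_2 are all 1, so H_1 = Z.
  H_2: rank ker ∂_2 − rank ∂_3 = (12 − 11) − 1 = 0, and the invariant factors of ∂_3 are all 1, so H_2 = 0.
  H_3: rank ker ∂_3 − rank ∂_4 = (1 − 1) − 0 = 0, and there is no ∂_4, so H_3 = 0.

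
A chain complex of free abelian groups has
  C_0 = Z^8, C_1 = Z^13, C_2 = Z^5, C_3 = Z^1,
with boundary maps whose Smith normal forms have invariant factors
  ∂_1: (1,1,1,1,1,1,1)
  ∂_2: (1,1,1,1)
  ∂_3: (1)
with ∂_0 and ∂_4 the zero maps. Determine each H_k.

H_0: b_0 = 8 − 0 − 7 = 1; torsion from ∂_1 factors > 1: none. So H_0 ≅ Z.
H_1: b_1 = 13 − 7 − 4 = 2; torsion from ∂_2 factors > 1: none. So H_1 ≅ Z^2.
H_2: b_2 = 5 − 4 − 1 = 0; torsion from ∂_3 factors > 1: none. So H_2 ≅ 0.
H_3: b_3 = 1 − 1 − 0 = 0; torsion from ∂_4 factors > 1: none. So H_3 ≅ 0.

H_0 ≅ Z,  H_1 ≅ Z^2,  H_2 = 0,  H_3 = 0.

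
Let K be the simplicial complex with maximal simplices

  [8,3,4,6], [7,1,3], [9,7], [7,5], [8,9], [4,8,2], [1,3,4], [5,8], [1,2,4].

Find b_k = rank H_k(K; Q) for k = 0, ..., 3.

Fix the vertex order 1 < 2 < 3 < 4 < 5 < 6 < 7 < 8 < 9 and write every simplex with vertices in increasing order. Then dim K = 3 and the simplices of K are:

  0-simplices (9): [1], [2], [3], [4], [5], [6], [7], [8], [9]
  1-simplices (17): [1,2], [1,3], [1,4], [1,7], [2,4], [2,8], [3,4], [3,6], [3,7], [3,8], [4,6], [4,8], [5,7], [5,8], [6,8], [7,9], [8,9]
  2-simplices (8): [1,2,4], [1,3,4], [1,3,7], [2,4,8], [3,4,6], [3,4,8], [3,6,8], [4,6,8]
  3-simplices (1): [3,4,6,8]

giving chain groups C_0 ≅ Z^9, C_1 ≅ Z^17, C_2 ≅ Z^8, C_3 ≅ Z^1.

∂_1: C_1 → C_0 maps an edge to its endpoints' difference, ∂[p,q] = q − p.
This gives a 9×17 integer matrix of rank 8; reducing to Smith normal form yields diagonal entries (1,1,1,1,1,1,1,1).

The boundary map ∂_2: C_2 → C_1 maps a triangle to the signed sum of its edges. For instance
  ∂[1,3,7] = [3,7] − [1,7] + [1,3],
  ∂[1,2,4] = [2,4] − [1,4] + [1,2].
This gives a 17×8 integer matrix of rank 7; reducing to Smith normal form yields diagonal entries (1,1,1,1,1,1,1).

Boundary ∂_3: C_3 → C_2 sends each 3-simplex σ to the alternating sum Σ_i (−1)^i (σ with its i-th vertex removed). For instance
  ∂[3,4,6,8] = [4,6,8] − [3,6,8] + [3,4,8] − [3,4,6].
As a 8×1 matrix over Z this has rank 1, with invariant factors (1).

Computing H_k = (kernel of ∂_k) / (image of ∂_{k+1}):

  H_0: rank C_0 − rank ∂_1 = 9 − 8 = 1, and the invariant factors of ∂_1 are all 1, so H_0 = Z.
  H_1: rank ker ∂_1 − rank ∂_2 = (17 − 8) − 7 = 2, and the invariant factors of ∂_2 are all 1, so H_1 = Z^2.
  H_2: rank ker ∂_2 − rank ∂_3 = (8 − 7) − 1 = 0, and the invariant factors of ∂_3 are all 1, so H_2 = 0.
  H_3: rank ker ∂_3 − rank ∂_4 = (1 − 1) − 0 = 0, and there is no ∂_4, so H_3 = 0.

As a check, the Euler characteristic is 9 − 17 + 8 − 1 = -1, which agrees with 1 − 2 + 0 − 0 = -1.

Hence the Betti numbers are b_0 = 1, b_1 = 2, b_2 = 0, b_3 = 0.

b_0 = 1, b_1 = 2, b_2 = 0, b_3 = 0.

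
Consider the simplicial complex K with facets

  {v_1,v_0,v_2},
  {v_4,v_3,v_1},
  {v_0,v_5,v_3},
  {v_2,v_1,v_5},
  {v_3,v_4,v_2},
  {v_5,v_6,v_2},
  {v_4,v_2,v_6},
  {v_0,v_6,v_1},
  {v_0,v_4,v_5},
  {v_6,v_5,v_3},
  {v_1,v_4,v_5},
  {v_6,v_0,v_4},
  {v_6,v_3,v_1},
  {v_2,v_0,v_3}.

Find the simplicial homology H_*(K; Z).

K has 7 vertices, 21 edges, 14 triangles.
rank ∂_0 = 0, rank ∂_1 = 6 ⇒ b_0 = 7 − 0 − 6 = 1; all invariant factors of ∂_1 are 1 so no torsion. So H_0 = Z.
rank ∂_1 = 6, rank ∂_2 = 13 ⇒ b_1 = 21 − 6 − 13 = 2; all invariant factors of ∂_2 are 1 so no torsion. So H_1 = Z^2.
rank ∂_2 = 13, rank ∂_3 = 0 ⇒ b_2 = 14 − 13 − 0 = 1. So H_2 = Z.

H_0 ≅ Z,  H_1 ≅ Z^2,  H_2 ≅ Z.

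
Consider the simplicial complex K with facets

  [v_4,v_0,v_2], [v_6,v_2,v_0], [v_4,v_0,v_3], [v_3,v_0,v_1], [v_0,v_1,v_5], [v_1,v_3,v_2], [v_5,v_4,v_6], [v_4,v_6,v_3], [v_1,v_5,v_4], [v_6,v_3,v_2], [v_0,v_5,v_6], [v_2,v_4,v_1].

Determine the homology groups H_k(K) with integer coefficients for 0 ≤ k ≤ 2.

H_0 ≅ Z,  H_1 ≅ Z/2,  H_2 = 0.

K has 7 vertices, 18 edges, 12 triangles.
rank ∂_0 = 0, rank ∂_1 = 6 ⇒ b_0 = 7 − 0 − 6 = 1; all invariant factors of ∂_1 are 1 so no torsion. So H_0 = Z.
rank ∂_1 = 6, rank ∂_2 = 12 ⇒ b_1 = 18 − 6 − 12 = 0; ∂_2 has invariant factor(s) [2] giving torsion. So H_1 = Z/2.
rank ∂_2 = 12, rank ∂_3 = 0 ⇒ b_2 = 12 − 12 − 0 = 0. So H_2 = 0.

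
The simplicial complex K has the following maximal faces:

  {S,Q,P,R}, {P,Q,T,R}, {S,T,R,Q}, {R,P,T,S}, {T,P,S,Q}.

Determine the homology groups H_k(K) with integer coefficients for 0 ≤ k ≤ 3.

Take the total order P < Q < R < S < T on the vertex set. Then K (dimension 3) consists of the simplices:

  0-simplices (5): P, Q, R, S, T
  1-simplices (10): PQ, PR, PS, PT, QR, QS, QT, RS, RT, ST
  2-simplices (10): PQR, PQS, PQT, PRS, PRT, PST, QRS, QRT, QST, RST
  3-simplices (5): PQRS, PQRT, PQST, PRST, QRST

so the chain groups are C_0 ≅ Z^5, C_1 ≅ Z^10, C_2 ≅ Z^10, C_3 ≅ Z^5.

Boundary ∂_1: C_1 → C_0 is given by ∂[p,q] = [q] − [p]. For instance
  ∂RS = S − R.
The resulting 5×10 matrix has rank 4, and its Smith normal form has invariant factors (1,1,1,1).

The boundary map ∂_2: C_2 → C_1 acts by ∂[p,q,r] = [q,r] − [p,r] + [p,q]. For instance
  ∂QRS = RS − QS + QR,
  ∂QRT = RT − QT + QR.
The 10×10 boundary matrix has rank 6 and Smith normal form diag(1,1,1,1,1,1).

The boundary map ∂_3: C_3 → C_2 sends each 3-simplex σ to the alternating sum Σ_i (−1)^i (σ with its i-th vertex removed). For instance
  ∂PQST = QST − PST + PQT − PQS,
  ∂QRST = RST − QST + QRT − QRS.
The resulting 10×5 matrix has rank 4, and its Smith normal form has invariant factors (1,1,1,1).

Reading off H_k = ker ∂_k / im ∂_{k+1}:

  H_0: rank C_0 − rank ∂_1 = 5 − 4 = 1, and the invariant factors of ∂_1 are all 1, so H_0 = Z.
  H_1: rank ker ∂_1 − rank ∂_2 = (10 − 4) − 6 = 0, and the invariant factors of ∂_2 are all 1, so H_1 = 0.
  H_2: rank ker ∂_2 − rank ∂_3 = (10 − 6) − 4 = 0, and the invariant factors of ∂_3 are all 1, so H_2 = 0.
  H_3: rank ker ∂_3 − rank ∂_4 = (5 − 4) − 0 = 1, and there is no ∂_4, so H_3 = Z.

As a check, the Euler characteristic is 5 − 10 + 10 − 5 = 0, which agrees with 1 − 0 + 0 − 1 = 0.

H_0 = Z,  H_1 = 0,  H_2 = 0,  H_3 = Z.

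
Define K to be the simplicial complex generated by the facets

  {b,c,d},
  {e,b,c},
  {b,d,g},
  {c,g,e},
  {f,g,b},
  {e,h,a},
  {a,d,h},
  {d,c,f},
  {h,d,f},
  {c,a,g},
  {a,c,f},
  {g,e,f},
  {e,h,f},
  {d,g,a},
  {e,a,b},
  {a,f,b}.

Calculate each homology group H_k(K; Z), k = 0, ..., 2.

H_0 = Z,  H_1 = Z^2,  H_2 = Z.

Order the vertices as a < b < c < d < e < f < g < h. Listing each simplex with vertices in this order, K has dimension 2 with simplices:

  0-simplices (8): a, b, c, d, e, f, g, h
  1-simplices (24): ab, ac, ad, ae, af, ag, ah, bc, bd, be, bf, bg, cd, ce, cf, cg, df, dg, dh, ef, eg, eh, fg, fh
  2-simplices (16): abe, abf, acf, acg, adg, adh, aeh, bcd, bce, bdg, bfg, cdf, ceg, dfh, efg, efh

so the chain groups are C_0 ≅ Z^8, C_1 ≅ Z^24, C_2 ≅ Z^16.

∂_1: C_1 → C_0 maps an edge to its endpoints' difference, ∂[p,q] = q − p. For instance
  ∂ag = g − a.
As a 8×24 matrix over Z this has rank 7, with invariant factors (1,1,1,1,1,1,1).

∂_2: C_2 → C_1 sends each 2-simplex [p,q,r] to [q,r] − [p,r] + [p,q]. For instance
  ∂bcd = cd − bd + bc,
  ∂bce = ce − be + bc.
As a 24×16 matrix over Z this has rank 15, with invariant factors (1,1,1,1,1,1,1,1,1,1,1,1,1,1,1).

From H_k ≅ ker(∂_k) / im(∂_{k+1}) we obtain:

  H_0: rank C_0 − rank ∂_1 = 8 − 7 = 1, and the invariant factors of ∂_1 are all 1, so H_0 = Z.
  H_1: rank ker ∂_1 − rank ∂_2 = (24 − 7) − 15 = 2, and the invariant factors of ∂_2 are all 1, so H_1 = Z^2.
  H_2: rank ker ∂_2 − rank ∂_3 = (16 − 15) − 0 = 1, and there is no ∂_3, so H_2 = Z.

(K is a triangulation of the torus T^2.)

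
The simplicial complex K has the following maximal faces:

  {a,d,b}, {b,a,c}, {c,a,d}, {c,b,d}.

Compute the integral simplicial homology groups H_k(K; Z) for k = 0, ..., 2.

H_0 = Z,  H_1 = 0,  H_2 = Z.

Fix the vertex order a < b < c < d and write every simplex with vertices in increasing order. Then dim K = 2 and the simplices of K are:

  0-simplices (4): a, b, c, d
  1-simplices (6): ab, ac, ad, bc, bd, cd
  2-simplices (4): abc, abd, acd, bcd

so the chain groups are C_0 ≅ Z^4, C_1 ≅ Z^6, C_2 ≅ Z^4.

∂_1: C_1 → C_0 sends each edge [p,q] (with p < q) to q − p. For instance
  ∂bc = c − b.
The 4×6 boundary matrix has rank 3 and Smith normal form diag(1,1,1).

Boundary ∂_2: C_2 → C_1 acts by ∂[p,q,r] = [q,r] − [p,r] + [p,q]. For instance
  ∂bcd = cd − bd + bc,
  ∂abc = bc − ac + ab.
As a 6×4 matrix over Z this has rank 3, with invariant factors (1,1,1).

Computing H_k = (kernel of ∂_k) / (image of ∂_{k+1}):

  H_0: rank C_0 − rank ∂_1 = 4 − 3 = 1, and the invariant factors of ∂_1 are all 1, so H_0 ≅ Z.
  H_1: rank ker ∂_1 − rank ∂_2 = (6 − 3) − 3 = 0, and the invariant factors of ∂_2 are all 1, so H_1 ≅ 0.
  H_2: rank ker ∂_2 − rank ∂_3 = (4 − 3) − 0 = 1, and there is no ∂_3, so H_2 ≅ Z.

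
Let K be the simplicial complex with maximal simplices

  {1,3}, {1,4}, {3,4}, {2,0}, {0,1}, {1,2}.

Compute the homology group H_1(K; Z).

H_1 = Z^2.

Order the vertices as 0 < 1 < 2 < 3 < 4. Listing each simplex with vertices in this order, K has dimension 1 with simplices:

  0-simplices (5): [0], [1], [2], [3], [4]
  1-simplices (6): [0,1], [0,2], [1,2], [1,3], [1,4], [3,4]

Hence C_0 ≅ Z^5, C_1 ≅ Z^6.

The boundary map ∂_1: C_1 → C_0 is given by ∂[p,q] = [q] − [p]. For instance
  ∂[0,2] = [2] − [0].
This gives a 5×6 integer matrix of rank 4; reducing to Smith normal form yields diagonal entries (1,1,1,1).

Now H_k = ker ∂_k / im ∂_{k+1}, so:

  H_1: rank ker ∂_1 − rank ∂_2 = (6 − 4) − 0 = 2, and there is no ∂_2, so H_1 ≅ Z^2.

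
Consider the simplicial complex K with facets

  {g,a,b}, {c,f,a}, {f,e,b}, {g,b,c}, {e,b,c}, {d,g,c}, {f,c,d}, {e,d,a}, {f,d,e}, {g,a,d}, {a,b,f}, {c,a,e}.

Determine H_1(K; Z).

H_1 = Z/2Z.

Fix the vertex order a < b < c < d < e < f < g and write every simplex with vertices in increasing order. Then dim K = 2 and the simplices of K are:

  0-simplices (7): a, b, c, d, e, f, g
  1-simplices (18): ab, ac, ad, ae, af, ag, bc, be, bf, bg, cd, ce, cf, cg, de, df, dg, ef
  2-simplices (12): abf, abg, ace, acf, ade, adg, bce, bcg, bef, cdf, cdg, def

Hence C_0 ≅ Z^7, C_1 ≅ Z^18, C_2 ≅ Z^12.

The boundary map ∂_1: C_1 → C_0 maps an edge to its endpoints' difference, ∂[p,q] = q − p. For instance
  ∂ab = b − a.
As a 7×18 matrix over Z this has rank 6, with invariant factors (1,1,1,1,1,1).

The boundary map ∂_2: C_2 → C_1 acts by ∂[p,q,r] = [q,r] − [p,r] + [p,q]. For instance
  ∂adg = dg − ag + ad,
  ∂abf = bf − af + ab.
This gives a 18×12 integer matrix of rank 12; reducing to Smith normal form yields diagonal entries (1,1,1,1,1,1,1,1,1,1,1,2).

Reading off H_k = ker ∂_k / im ∂_{k+1}:

  H_1: rank ker ∂_1 − rank ∂_2 = (18 − 6) − 12 = 0, and ∂_2 has invariant factor 2 > 1, so H_1 = Z/2Z.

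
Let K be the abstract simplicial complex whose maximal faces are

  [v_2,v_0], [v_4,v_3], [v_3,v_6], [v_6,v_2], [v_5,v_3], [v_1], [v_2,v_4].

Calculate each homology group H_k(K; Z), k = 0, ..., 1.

H_0 = Z^2,  H_1 = Z.

We work with the vertex ordering v_0 < v_1 < v_2 < v_3 < v_4 < v_5 < v_6. The simplices of K, each written with vertices in increasing order, are:

  0-simplices (7): [v_0], [v_1], [v_2], [v_3], [v_4], [v_5], [v_6]
  1-simplices (6): [v_0,v_2], [v_2,v_4], [v_2,v_6], [v_3,v_4], [v_3,v_5], [v_3,v_6]

so the chain groups are C_0 ≅ Z^7, C_1 ≅ Z^6.

Boundary ∂_1: C_1 → C_0 sends each edge [p,q] (with p < q) to q − p.
As a 7×6 matrix over Z this has rank 5, with invariant factors (1,1,1,1,1).

From H_k ≅ ker(∂_k) / im(∂_{k+1}) we obtain:

  H_0: rank C_0 − rank ∂_1 = 7 − 5 = 2, and the invariant factors of ∂_1 are all 1, so H_0 = Z^2.
  H_1: rank ker ∂_1 − rank ∂_2 = (6 − 5) − 0 = 1, and there is no ∂_2, so H_1 = Z.

As a check, the Euler characteristic is 7 − 6 = 1, which agrees with 2 − 1 = 1.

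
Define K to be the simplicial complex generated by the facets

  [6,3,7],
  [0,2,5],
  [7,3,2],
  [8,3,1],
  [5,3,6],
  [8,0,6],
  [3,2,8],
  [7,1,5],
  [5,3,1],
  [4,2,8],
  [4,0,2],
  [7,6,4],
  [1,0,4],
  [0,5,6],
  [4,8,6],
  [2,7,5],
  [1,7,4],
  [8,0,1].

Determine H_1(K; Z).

We work with the vertex ordering 0 < 1 < 2 < 3 < 4 < 5 < 6 < 7 < 8. The simplices of K, each written with vertices in increasing order, are:

  0-simplices (9): [0], [1], [2], [3], [4], [5], [6], [7], [8]
  1-simplices (27): (27 of them)
  2-simplices (18): [0,1,4], [0,1,8], [0,2,4], [0,2,5], [0,5,6], [0,6,8], [1,3,5], [1,3,8], [1,4,7], [1,5,7], [2,3,7], [2,3,8], [2,4,8], [2,5,7], [3,5,6], [3,6,7], [4,6,7], [4,6,8]

so the chain groups are C_0 ≅ Z^9, C_1 ≅ Z^27, C_2 ≅ Z^18.

The boundary map ∂_1: C_1 → C_0 maps an edge to its endpoints' difference, ∂[p,q] = q − p. For instance
  ∂[5,6] = [6] − [5].
This gives a 9×27 integer matrix of rank 8; reducing to Smith normal form yields diagonal entries (1,1,1,1,1,1,1,1).

Boundary ∂_2: C_2 → C_1 sends each 2-simplex [p,q,r] to [q,r] − [p,r] + [p,q]. For instance
  ∂[2,4,8] = [4,8] − [2,8] + [2,4],
  ∂[1,3,8] = [3,8] − [1,8] + [1,3].
The 27×18 boundary matrix has rank 18 and Smith normal form diag(1,1,1,1,1,1,1,1,1,1,1,1,1,1,1,1,1,2).

Reading off H_k = ker ∂_k / im ∂_{k+1}:

  H_1: rank ker ∂_1 − rank ∂_2 = (27 − 8) − 18 = 1, and ∂_2 has invariant factor 2 > 1, so H_1 = Z ⊕ Z/2.

(K is a triangulation of the Klein bottle.)

H_1 ≅ Z ⊕ Z/2.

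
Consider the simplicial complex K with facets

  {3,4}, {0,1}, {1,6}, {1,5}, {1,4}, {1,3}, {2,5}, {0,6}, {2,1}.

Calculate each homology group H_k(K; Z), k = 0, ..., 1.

H_0 ≅ Z,  H_1 ≅ Z^3.

Order the vertices as 0 < 1 < 2 < 3 < 4 < 5 < 6. Listing each simplex with vertices in this order, K has dimension 1 with simplices:

  0-simplices (7): [0], [1], [2], [3], [4], [5], [6]
  1-simplices (9): [0,1], [0,6], [1,2], [1,3], [1,4], [1,5], [1,6], [2,5], [3,4]

so the chain groups are C_0 ≅ Z^7, C_1 ≅ Z^9.

Boundary ∂_1: C_1 → C_0 maps an edge to its endpoints' difference, ∂[p,q] = q − p. For instance
  ∂[1,4] = [4] − [1].
The resulting 7×9 matrix has rank 6, and its Smith normal form has invariant factors (1,1,1,1,1,1).

Reading off H_k = ker ∂_k / im ∂_{k+1}:

  H_0: rank C_0 − rank ∂_1 = 7 − 6 = 1, and the invariant factors of ∂_1 are all 1, so H_0 = Z.
  H_1: rank ker ∂_1 − rank ∂_2 = (9 − 6) − 0 = 3, and there is no ∂_2, so H_1 = Z^3.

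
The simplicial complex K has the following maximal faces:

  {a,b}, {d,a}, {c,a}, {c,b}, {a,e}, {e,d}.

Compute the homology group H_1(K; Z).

Take the total order a < b < c < d < e on the vertex set. Then K (dimension 1) consists of the simplices:

  0-simplices (5): a, b, c, d, e
  1-simplices (6): ab, ac, ad, ae, bc, de

giving chain groups C_0 ≅ Z^5, C_1 ≅ Z^6.

∂_1: C_1 → C_0 maps an edge to its endpoints' difference, ∂[p,q] = q − p. For instance
  ∂ac = c − a.
As a 5×6 matrix over Z this has rank 4, with invariant factors (1,1,1,1).

Reading off H_k = ker ∂_k / im ∂_{k+1}:

  H_1: rank ker ∂_1 − rank ∂_2 = (6 − 4) − 0 = 2, and there is no ∂_2, so H_1 ≅ Z^2.

(K is a triangulation of a wedge of 2 circles.)

H_1 = Z^2.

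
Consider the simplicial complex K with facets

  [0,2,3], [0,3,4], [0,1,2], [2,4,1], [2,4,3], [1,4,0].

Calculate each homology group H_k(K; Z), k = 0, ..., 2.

H_0 = Z,  H_1 = 0,  H_2 = Z.

Take the total order 0 < 1 < 2 < 3 < 4 on the vertex set. Then K (dimension 2) consists of the simplices:

  0-simplices (5): [0], [1], [2], [3], [4]
  1-simplices (9): [0,1], [0,2], [0,3], [0,4], [1,2], [1,4], [2,3], [2,4], [3,4]
  2-simplices (6): [0,1,2], [0,1,4], [0,2,3], [0,3,4], [1,2,4], [2,3,4]

Hence C_0 ≅ Z^5, C_1 ≅ Z^9, C_2 ≅ Z^6.

Boundary ∂_1: C_1 → C_0 is given by ∂[p,q] = [q] − [p].
The resulting 5×9 matrix has rank 4, and its Smith normal form has invariant factors (1,1,1,1).

The boundary map ∂_2: C_2 → C_1 sends each 2-simplex [p,q,r] to [q,r] − [p,r] + [p,q]. For instance
  ∂[0,1,4] = [1,4] − [0,4] + [0,1],
  ∂[2,3,4] = [3,4] − [2,4] + [2,3].
This gives a 9×6 integer matrix of rank 5; reducing to Smith normal form yields diagonal entries (1,1,1,1,1).

From H_k ≅ ker(∂_k) / im(∂_{k+1}) we obtain:

  H_0: rank C_0 − rank ∂_1 = 5 − 4 = 1, and the invariant factors of ∂_1 are all 1, so H_0 = Z.
  H_1: rank ker ∂_1 − rank ∂_2 = (9 − 4) − 5 = 0, and the invariant factors of ∂_2 are all 1, so H_1 = 0.
  H_2: rank ker ∂_2 − rank ∂_3 = (6 − 5) − 0 = 1, and there is no ∂_3, so H_2 = Z.

As a check, the Euler characteristic is 5 − 9 + 6 = 2, which agrees with 1 − 0 + 1 = 2.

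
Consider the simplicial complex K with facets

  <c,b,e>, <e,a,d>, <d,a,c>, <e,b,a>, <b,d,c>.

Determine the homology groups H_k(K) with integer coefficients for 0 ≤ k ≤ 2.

Take the total order a < b < c < d < e on the vertex set. Then K (dimension 2) consists of the simplices:

  0-simplices (5): a, b, c, d, e
  1-simplices (10): ab, ac, ad, ae, bc, bd, be, cd, ce, de
  2-simplices (5): abe, acd, ade, bcd, bce

so the chain groups are C_0 ≅ Z^5, C_1 ≅ Z^10, C_2 ≅ Z^5.

∂_1: C_1 → C_0 maps an edge to its endpoints' difference, ∂[p,q] = q − p. For instance
  ∂bc = c − b.
As a 5×10 matrix over Z this has rank 4, with invariant factors (1,1,1,1).

∂_2: C_2 → C_1 sends each 2-simplex [p,q,r] to [q,r] − [p,r] + [p,q]. For instance
  ∂ade = de − ae + ad,
  ∂acd = cd − ad + ac.
This gives a 10×5 integer matrix of rank 5; reducing to Smith normal form yields diagonal entries (1,1,1,1,1).

Reading off H_k = ker ∂_k / im ∂_{k+1}:

  H_0: rank C_0 − rank ∂_1 = 5 − 4 = 1, and the invariant factors of ∂_1 are all 1, so H_0 ≅ Z.
  H_1: rank ker ∂_1 − rank ∂_2 = (10 − 4) − 5 = 1, and the invariant factors of ∂_2 are all 1, so H_1 ≅ Z.
  H_2: rank ker ∂_2 − rank ∂_3 = (5 − 5) − 0 = 0, and there is no ∂_3, so H_2 ≅ 0.

(K is a triangulation of the Möbius band.)

H_0 = Z,  H_1 = Z,  H_2 = 0.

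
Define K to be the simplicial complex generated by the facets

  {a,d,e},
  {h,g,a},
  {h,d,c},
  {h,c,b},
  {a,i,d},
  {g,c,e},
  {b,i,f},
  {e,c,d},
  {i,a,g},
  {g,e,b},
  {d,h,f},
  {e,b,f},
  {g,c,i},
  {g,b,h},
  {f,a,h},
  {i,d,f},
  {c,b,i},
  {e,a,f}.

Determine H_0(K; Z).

Fix the vertex order a < b < c < d < e < f < g < h < i and write every simplex with vertices in increasing order. Then dim K = 2 and the simplices of K are:

  0-simplices (9): a, b, c, d, e, f, g, h, i
  1-simplices (27): ad, ae, af, ag, ah, ai, bc, be, bf, bg, bh, bi, cd, ce, cg, ch, ci, de, df, dh, di, ef, eg, fh, fi, gh, gi
  2-simplices (18): ade, adi, aef, afh, agh, agi, bch, bci, bef, beg, bfi, bgh, cde, cdh, ceg, cgi, dfh, dfi

so the chain groups are C_0 ≅ Z^9, C_1 ≅ Z^27, C_2 ≅ Z^18.

The boundary map ∂_1: C_1 → C_0 is given by ∂[p,q] = [q] − [p]. For instance
  ∂ah = h − a.
The 9×27 boundary matrix has rank 8 and Smith normal form diag(1,1,1,1,1,1,1,1).

∂_2: C_2 → C_1 acts by ∂[p,q,r] = [q,r] − [p,r] + [p,q]. For instance
  ∂agh = gh − ah + ag,
  ∂aef = ef − af + ae.
The resulting 27×18 matrix has rank 18, and its Smith normal form has invariant factors (1,1,1,1,1,1,1,1,1,1,1,1,1,1,1,1,1,2).

Computing H_k = (kernel of ∂_k) / (image of ∂_{k+1}):

  H_0: rank C_0 − rank ∂_1 = 9 − 8 = 1, and the invariant factors of ∂_1 are all 1, so H_0 ≅ Z.

H_0 = Z.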